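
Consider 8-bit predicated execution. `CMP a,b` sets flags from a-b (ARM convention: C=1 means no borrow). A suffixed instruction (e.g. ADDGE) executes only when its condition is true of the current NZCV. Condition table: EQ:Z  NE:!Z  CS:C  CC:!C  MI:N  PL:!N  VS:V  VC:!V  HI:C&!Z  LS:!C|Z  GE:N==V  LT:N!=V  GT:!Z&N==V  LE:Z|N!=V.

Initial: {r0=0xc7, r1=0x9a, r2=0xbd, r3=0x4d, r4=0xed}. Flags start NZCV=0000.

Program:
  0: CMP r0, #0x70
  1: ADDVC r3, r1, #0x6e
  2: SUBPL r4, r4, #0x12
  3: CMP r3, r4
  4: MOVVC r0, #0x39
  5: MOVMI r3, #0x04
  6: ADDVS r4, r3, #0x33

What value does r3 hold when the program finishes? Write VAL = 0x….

VAL = 0x4d

0: ✓ CMP  NZCV=0011
1: · ADDVC
2: ✓ SUBPL  r4←0xdb
3: ✓ CMP  NZCV=0000
4: ✓ MOVVC  r0←0x39
5: · MOVMI
6: · ADDVS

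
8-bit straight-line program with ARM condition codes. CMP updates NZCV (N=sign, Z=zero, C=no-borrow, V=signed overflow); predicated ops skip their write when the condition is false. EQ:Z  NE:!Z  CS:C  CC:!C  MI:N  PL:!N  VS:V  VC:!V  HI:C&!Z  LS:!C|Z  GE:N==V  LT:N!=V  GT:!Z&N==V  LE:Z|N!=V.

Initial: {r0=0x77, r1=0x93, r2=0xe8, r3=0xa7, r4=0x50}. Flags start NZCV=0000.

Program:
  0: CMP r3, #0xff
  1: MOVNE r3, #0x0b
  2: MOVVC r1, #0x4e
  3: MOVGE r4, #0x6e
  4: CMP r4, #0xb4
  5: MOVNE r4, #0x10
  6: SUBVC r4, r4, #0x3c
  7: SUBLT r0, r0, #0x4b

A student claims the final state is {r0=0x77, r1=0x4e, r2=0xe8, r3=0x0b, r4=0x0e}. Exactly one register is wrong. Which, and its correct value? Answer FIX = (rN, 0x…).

0: ✓ CMP  NZCV=1000
1: ✓ MOVNE  r3←0x0b
2: ✓ MOVVC  r1←0x4e
3: · MOVGE
4: ✓ CMP  NZCV=1001
5: ✓ MOVNE  r4←0x10
6: · SUBVC
7: · SUBLT

FIX = (r4, 0x10)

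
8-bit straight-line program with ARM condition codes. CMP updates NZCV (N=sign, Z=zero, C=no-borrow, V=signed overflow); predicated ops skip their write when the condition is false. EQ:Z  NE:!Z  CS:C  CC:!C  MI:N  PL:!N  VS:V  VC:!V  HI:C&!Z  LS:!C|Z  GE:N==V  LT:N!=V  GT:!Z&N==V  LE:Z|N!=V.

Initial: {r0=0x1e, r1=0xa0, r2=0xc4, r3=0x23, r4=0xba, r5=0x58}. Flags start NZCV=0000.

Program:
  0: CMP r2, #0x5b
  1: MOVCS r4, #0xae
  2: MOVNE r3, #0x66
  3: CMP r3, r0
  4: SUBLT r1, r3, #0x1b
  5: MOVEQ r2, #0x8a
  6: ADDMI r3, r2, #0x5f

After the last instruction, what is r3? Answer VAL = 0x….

VAL = 0x66

[0] flags=0011 → (cmp)
[1] flags=0011 CS?T → r4=0xae
[2] flags=0011 NE?T → r3=0x66
[3] flags=0010 → (cmp)
[4] flags=0010 LT?F → skip
[5] flags=0010 EQ?F → skip
[6] flags=0010 MI?F → skip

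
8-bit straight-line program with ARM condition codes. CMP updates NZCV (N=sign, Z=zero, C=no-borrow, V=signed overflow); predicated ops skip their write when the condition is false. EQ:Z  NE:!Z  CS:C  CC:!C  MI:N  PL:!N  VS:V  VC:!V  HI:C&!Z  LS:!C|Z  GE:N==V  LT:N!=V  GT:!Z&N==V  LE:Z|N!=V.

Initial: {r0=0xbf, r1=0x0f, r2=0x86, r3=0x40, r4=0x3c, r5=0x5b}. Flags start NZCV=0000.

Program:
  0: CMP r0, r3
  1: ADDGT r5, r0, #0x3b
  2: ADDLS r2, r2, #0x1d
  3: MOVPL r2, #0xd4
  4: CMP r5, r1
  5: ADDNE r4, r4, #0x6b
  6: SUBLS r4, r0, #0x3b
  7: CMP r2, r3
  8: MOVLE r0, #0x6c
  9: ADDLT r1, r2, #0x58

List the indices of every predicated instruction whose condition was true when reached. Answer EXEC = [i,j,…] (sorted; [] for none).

EXEC = [3,5,8,9]

[0] flags=0011 → (cmp)
[1] flags=0011 GT?F → skip
[2] flags=0011 LS?F → skip
[3] flags=0011 PL?T → r2=0xd4
[4] flags=0010 → (cmp)
[5] flags=0010 NE?T → r4=0xa7
[6] flags=0010 LS?F → skip
[7] flags=1010 → (cmp)
[8] flags=1010 LE?T → r0=0x6c
[9] flags=1010 LT?T → r1=0x2c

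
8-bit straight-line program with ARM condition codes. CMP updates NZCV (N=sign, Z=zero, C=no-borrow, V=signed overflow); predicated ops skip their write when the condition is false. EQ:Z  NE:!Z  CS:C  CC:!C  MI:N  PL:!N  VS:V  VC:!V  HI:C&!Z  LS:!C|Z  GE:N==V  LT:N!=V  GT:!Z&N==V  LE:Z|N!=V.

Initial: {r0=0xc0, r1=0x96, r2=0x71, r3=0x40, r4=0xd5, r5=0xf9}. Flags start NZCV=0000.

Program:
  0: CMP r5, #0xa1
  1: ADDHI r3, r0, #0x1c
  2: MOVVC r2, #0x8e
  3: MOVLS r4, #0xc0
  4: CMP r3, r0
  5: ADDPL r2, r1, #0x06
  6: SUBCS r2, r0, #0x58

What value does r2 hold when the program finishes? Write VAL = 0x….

VAL = 0x68

[0] flags=0010 → (cmp)
[1] flags=0010 HI?T → r3=0xdc
[2] flags=0010 VC?T → r2=0x8e
[3] flags=0010 LS?F → skip
[4] flags=0010 → (cmp)
[5] flags=0010 PL?T → r2=0x9c
[6] flags=0010 CS?T → r2=0x68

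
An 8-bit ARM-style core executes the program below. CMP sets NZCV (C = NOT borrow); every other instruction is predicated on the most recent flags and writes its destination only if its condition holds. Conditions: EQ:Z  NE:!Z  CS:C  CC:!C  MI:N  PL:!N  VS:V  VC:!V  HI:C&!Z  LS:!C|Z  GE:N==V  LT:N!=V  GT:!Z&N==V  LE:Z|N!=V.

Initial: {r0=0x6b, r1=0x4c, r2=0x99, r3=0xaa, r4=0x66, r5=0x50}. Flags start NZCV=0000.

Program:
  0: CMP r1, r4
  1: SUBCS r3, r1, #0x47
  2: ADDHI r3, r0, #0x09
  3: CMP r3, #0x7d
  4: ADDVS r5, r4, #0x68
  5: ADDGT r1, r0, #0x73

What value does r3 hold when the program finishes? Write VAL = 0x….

[0] flags=1000 → (cmp)
[1] flags=1000 CS?F → skip
[2] flags=1000 HI?F → skip
[3] flags=0011 → (cmp)
[4] flags=0011 VS?T → r5=0xce
[5] flags=0011 GT?F → skip

VAL = 0xaa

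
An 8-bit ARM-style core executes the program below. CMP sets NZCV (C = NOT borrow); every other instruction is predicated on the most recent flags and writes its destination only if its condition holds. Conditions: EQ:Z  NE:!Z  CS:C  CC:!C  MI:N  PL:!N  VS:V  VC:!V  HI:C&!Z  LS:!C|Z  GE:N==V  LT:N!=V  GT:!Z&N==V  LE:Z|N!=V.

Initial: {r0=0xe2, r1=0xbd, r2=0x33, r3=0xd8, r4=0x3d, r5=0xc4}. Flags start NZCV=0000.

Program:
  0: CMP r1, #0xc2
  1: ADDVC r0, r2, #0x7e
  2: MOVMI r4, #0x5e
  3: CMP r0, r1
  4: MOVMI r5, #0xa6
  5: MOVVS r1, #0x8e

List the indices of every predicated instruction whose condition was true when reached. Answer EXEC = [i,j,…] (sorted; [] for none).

0: ✓ CMP  NZCV=1000
1: ✓ ADDVC  r0←0xb1
2: ✓ MOVMI  r4←0x5e
3: ✓ CMP  NZCV=1000
4: ✓ MOVMI  r5←0xa6
5: · MOVVS

EXEC = [1,2,4]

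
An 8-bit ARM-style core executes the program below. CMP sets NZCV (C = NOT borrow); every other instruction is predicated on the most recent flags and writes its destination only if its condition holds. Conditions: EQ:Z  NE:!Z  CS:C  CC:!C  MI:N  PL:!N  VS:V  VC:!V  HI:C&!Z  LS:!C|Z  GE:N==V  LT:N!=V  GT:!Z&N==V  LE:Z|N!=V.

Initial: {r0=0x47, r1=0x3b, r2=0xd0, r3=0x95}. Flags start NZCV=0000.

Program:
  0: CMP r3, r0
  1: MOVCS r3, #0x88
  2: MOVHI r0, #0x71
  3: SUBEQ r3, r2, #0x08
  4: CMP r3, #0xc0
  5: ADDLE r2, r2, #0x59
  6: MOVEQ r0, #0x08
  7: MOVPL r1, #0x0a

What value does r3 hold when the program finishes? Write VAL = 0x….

[0] flags=0011 → (cmp)
[1] flags=0011 CS?T → r3=0x88
[2] flags=0011 HI?T → r0=0x71
[3] flags=0011 EQ?F → skip
[4] flags=1000 → (cmp)
[5] flags=1000 LE?T → r2=0x29
[6] flags=1000 EQ?F → skip
[7] flags=1000 PL?F → skip

VAL = 0x88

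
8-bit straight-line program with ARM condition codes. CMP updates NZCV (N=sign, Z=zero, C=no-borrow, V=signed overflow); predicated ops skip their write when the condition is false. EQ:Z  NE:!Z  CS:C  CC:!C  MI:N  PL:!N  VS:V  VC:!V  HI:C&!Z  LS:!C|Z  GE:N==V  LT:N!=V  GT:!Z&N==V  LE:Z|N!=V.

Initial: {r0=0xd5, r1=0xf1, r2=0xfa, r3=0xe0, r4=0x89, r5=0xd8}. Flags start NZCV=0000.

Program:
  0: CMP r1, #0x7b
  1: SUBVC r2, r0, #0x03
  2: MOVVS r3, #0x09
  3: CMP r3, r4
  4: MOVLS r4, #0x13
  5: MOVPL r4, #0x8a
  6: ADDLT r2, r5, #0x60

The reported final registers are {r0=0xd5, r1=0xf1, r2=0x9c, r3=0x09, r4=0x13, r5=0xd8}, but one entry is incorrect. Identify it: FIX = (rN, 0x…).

[0] flags=0011 → (cmp)
[1] flags=0011 VC?F → skip
[2] flags=0011 VS?T → r3=0x09
[3] flags=1001 → (cmp)
[4] flags=1001 LS?T → r4=0x13
[5] flags=1001 PL?F → skip
[6] flags=1001 LT?F → skip

FIX = (r2, 0xfa)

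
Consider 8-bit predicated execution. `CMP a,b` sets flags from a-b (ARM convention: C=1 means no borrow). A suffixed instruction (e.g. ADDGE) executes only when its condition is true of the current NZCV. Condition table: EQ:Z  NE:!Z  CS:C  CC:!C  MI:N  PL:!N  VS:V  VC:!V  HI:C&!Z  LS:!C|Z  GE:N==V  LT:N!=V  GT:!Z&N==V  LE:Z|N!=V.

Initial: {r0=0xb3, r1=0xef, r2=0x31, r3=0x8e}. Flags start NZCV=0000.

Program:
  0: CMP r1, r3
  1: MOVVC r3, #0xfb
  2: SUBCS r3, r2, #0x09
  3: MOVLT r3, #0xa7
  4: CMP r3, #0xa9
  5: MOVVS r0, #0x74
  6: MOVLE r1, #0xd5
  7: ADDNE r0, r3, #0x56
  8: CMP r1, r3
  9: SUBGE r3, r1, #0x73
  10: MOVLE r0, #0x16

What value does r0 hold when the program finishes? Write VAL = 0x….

VAL = 0x16

[0] flags=0010 → (cmp)
[1] flags=0010 VC?T → r3=0xfb
[2] flags=0010 CS?T → r3=0x28
[3] flags=0010 LT?F → skip
[4] flags=0000 → (cmp)
[5] flags=0000 VS?F → skip
[6] flags=0000 LE?F → skip
[7] flags=0000 NE?T → r0=0x7e
[8] flags=1010 → (cmp)
[9] flags=1010 GE?F → skip
[10] flags=1010 LE?T → r0=0x16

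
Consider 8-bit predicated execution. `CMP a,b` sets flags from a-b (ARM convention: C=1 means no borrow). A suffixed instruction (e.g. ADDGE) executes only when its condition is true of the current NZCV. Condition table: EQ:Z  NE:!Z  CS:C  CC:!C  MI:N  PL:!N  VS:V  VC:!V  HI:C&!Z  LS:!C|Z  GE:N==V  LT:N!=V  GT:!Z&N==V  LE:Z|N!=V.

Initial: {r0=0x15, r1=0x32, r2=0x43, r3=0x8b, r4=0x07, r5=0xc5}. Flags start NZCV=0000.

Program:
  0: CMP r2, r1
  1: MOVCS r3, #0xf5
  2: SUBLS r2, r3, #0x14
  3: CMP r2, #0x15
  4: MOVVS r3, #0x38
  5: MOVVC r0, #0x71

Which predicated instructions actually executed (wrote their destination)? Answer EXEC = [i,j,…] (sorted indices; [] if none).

0: ✓ CMP  NZCV=0010
1: ✓ MOVCS  r3←0xf5
2: · SUBLS
3: ✓ CMP  NZCV=0010
4: · MOVVS
5: ✓ MOVVC  r0←0x71

EXEC = [1,5]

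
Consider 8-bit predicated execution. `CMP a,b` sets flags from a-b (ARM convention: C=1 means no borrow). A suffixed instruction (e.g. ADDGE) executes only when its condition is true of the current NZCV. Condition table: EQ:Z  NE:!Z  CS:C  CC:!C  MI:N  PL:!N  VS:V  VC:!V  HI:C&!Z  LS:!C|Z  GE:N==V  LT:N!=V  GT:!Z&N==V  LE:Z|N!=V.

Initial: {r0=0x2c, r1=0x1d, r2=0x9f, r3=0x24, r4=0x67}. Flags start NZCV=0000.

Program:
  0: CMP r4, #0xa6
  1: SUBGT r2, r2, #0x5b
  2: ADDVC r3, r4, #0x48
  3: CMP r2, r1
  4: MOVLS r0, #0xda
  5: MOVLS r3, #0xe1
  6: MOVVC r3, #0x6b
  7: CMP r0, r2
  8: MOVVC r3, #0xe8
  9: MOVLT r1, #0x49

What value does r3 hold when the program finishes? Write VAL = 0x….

VAL = 0xe8

0: ✓ CMP  NZCV=1001
1: ✓ SUBGT  r2←0x44
2: · ADDVC
3: ✓ CMP  NZCV=0010
4: · MOVLS
5: · MOVLS
6: ✓ MOVVC  r3←0x6b
7: ✓ CMP  NZCV=1000
8: ✓ MOVVC  r3←0xe8
9: ✓ MOVLT  r1←0x49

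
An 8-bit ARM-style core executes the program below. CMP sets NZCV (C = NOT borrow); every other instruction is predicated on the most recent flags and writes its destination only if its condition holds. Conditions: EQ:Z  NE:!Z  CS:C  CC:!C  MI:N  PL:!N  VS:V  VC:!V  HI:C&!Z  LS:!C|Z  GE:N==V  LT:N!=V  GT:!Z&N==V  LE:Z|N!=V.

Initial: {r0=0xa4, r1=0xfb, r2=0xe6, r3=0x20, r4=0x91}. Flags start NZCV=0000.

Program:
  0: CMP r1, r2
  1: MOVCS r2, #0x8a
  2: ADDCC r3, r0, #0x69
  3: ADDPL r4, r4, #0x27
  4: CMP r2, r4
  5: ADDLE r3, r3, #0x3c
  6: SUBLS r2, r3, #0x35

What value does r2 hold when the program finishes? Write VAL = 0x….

VAL = 0x27

[0] flags=0010 → (cmp)
[1] flags=0010 CS?T → r2=0x8a
[2] flags=0010 CC?F → skip
[3] flags=0010 PL?T → r4=0xb8
[4] flags=1000 → (cmp)
[5] flags=1000 LE?T → r3=0x5c
[6] flags=1000 LS?T → r2=0x27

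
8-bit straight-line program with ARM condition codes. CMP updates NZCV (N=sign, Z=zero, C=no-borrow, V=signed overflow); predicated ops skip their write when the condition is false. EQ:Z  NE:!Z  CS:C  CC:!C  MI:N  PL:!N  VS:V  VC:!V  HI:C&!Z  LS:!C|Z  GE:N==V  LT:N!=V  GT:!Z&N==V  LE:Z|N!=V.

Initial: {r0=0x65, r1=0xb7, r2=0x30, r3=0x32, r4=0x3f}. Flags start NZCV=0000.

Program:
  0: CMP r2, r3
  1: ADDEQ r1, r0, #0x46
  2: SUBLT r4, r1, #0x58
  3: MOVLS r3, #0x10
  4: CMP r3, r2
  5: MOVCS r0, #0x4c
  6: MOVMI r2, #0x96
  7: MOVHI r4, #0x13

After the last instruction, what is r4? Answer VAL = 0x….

VAL = 0x5f

[0] flags=1000 → (cmp)
[1] flags=1000 EQ?F → skip
[2] flags=1000 LT?T → r4=0x5f
[3] flags=1000 LS?T → r3=0x10
[4] flags=1000 → (cmp)
[5] flags=1000 CS?F → skip
[6] flags=1000 MI?T → r2=0x96
[7] flags=1000 HI?F → skip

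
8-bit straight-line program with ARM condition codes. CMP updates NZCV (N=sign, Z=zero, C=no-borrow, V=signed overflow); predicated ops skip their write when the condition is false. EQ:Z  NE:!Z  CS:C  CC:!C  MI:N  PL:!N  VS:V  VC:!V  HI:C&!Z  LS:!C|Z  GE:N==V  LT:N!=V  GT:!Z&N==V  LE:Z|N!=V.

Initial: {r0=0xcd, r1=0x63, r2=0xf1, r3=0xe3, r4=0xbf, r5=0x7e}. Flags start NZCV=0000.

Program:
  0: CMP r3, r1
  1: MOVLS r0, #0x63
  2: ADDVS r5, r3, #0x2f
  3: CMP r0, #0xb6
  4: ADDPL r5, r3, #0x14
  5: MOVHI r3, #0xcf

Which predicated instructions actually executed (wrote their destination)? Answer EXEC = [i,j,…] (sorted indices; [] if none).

EXEC = [4,5]

0: ✓ CMP  NZCV=1010
1: · MOVLS
2: · ADDVS
3: ✓ CMP  NZCV=0010
4: ✓ ADDPL  r5←0xf7
5: ✓ MOVHI  r3←0xcf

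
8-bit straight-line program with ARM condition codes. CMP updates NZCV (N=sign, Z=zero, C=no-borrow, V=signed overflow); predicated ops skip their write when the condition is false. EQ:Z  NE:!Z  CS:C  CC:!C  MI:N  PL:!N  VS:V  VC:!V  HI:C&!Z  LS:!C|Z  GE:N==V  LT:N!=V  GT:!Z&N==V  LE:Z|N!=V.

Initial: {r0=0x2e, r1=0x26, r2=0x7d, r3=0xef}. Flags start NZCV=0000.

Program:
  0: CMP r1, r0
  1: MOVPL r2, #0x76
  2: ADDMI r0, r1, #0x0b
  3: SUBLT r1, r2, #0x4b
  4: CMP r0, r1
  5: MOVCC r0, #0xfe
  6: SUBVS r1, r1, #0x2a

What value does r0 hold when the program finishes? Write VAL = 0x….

VAL = 0xfe

[0] flags=1000 → (cmp)
[1] flags=1000 PL?F → skip
[2] flags=1000 MI?T → r0=0x31
[3] flags=1000 LT?T → r1=0x32
[4] flags=1000 → (cmp)
[5] flags=1000 CC?T → r0=0xfe
[6] flags=1000 VS?F → skip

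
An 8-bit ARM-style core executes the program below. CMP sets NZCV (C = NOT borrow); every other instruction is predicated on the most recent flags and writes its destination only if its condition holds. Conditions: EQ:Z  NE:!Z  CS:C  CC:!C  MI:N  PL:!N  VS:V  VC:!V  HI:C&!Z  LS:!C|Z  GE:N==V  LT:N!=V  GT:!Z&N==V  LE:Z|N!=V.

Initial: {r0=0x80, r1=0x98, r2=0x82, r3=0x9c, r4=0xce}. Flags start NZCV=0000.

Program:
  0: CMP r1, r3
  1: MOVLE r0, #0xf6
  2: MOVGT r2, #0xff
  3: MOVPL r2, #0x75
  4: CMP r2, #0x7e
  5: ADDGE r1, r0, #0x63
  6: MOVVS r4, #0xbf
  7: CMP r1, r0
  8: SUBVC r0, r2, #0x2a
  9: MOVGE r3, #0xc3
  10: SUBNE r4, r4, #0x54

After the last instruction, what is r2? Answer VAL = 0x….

VAL = 0x82

[0] flags=1000 → (cmp)
[1] flags=1000 LE?T → r0=0xf6
[2] flags=1000 GT?F → skip
[3] flags=1000 PL?F → skip
[4] flags=0011 → (cmp)
[5] flags=0011 GE?F → skip
[6] flags=0011 VS?T → r4=0xbf
[7] flags=1000 → (cmp)
[8] flags=1000 VC?T → r0=0x58
[9] flags=1000 GE?F → skip
[10] flags=1000 NE?T → r4=0x6b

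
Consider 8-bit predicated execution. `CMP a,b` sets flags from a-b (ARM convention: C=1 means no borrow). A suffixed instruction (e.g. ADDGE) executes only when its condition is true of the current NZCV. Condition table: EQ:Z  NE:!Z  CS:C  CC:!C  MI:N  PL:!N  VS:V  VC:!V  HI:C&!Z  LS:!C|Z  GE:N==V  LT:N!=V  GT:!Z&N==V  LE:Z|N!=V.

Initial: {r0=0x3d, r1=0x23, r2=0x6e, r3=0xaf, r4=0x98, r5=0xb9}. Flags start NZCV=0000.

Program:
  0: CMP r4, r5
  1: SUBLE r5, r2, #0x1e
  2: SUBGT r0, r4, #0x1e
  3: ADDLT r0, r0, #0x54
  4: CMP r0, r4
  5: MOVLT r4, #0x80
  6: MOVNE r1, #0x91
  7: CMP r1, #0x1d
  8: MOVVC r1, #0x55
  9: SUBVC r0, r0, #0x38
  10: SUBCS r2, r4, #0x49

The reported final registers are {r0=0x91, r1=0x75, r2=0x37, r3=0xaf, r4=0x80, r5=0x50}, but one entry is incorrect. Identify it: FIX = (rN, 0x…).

FIX = (r1, 0x91)

[0] flags=1000 → (cmp)
[1] flags=1000 LE?T → r5=0x50
[2] flags=1000 GT?F → skip
[3] flags=1000 LT?T → r0=0x91
[4] flags=1000 → (cmp)
[5] flags=1000 LT?T → r4=0x80
[6] flags=1000 NE?T → r1=0x91
[7] flags=0011 → (cmp)
[8] flags=0011 VC?F → skip
[9] flags=0011 VC?F → skip
[10] flags=0011 CS?T → r2=0x37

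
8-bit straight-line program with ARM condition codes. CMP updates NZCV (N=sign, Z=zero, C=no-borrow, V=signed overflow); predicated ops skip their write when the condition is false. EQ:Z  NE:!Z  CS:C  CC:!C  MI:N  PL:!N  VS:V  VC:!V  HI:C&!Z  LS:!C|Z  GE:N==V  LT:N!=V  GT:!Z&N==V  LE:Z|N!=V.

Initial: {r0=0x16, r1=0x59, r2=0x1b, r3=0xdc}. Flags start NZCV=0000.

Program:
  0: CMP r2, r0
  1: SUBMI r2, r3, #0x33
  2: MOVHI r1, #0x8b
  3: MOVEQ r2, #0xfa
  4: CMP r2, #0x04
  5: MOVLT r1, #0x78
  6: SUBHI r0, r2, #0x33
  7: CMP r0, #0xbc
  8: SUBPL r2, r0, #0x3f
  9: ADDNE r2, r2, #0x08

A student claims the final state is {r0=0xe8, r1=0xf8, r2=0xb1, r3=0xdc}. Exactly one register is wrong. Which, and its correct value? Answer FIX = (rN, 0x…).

[0] flags=0010 → (cmp)
[1] flags=0010 MI?F → skip
[2] flags=0010 HI?T → r1=0x8b
[3] flags=0010 EQ?F → skip
[4] flags=0010 → (cmp)
[5] flags=0010 LT?F → skip
[6] flags=0010 HI?T → r0=0xe8
[7] flags=0010 → (cmp)
[8] flags=0010 PL?T → r2=0xa9
[9] flags=0010 NE?T → r2=0xb1

FIX = (r1, 0x8b)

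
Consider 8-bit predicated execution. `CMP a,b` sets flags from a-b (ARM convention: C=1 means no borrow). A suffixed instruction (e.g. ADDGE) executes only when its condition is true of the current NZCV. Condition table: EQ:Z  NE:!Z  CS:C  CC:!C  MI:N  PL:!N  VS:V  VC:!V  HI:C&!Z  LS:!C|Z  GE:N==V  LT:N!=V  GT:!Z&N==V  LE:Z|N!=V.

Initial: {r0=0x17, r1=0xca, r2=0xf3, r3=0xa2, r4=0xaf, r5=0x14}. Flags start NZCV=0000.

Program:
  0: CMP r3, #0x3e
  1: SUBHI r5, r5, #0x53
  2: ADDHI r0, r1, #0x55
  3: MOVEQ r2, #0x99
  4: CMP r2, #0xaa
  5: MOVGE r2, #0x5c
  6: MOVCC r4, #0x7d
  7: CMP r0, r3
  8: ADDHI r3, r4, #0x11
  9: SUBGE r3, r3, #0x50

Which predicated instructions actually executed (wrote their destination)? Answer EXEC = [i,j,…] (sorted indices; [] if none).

EXEC = [1,2,5,9]

[0] flags=0011 → (cmp)
[1] flags=0011 HI?T → r5=0xc1
[2] flags=0011 HI?T → r0=0x1f
[3] flags=0011 EQ?F → skip
[4] flags=0010 → (cmp)
[5] flags=0010 GE?T → r2=0x5c
[6] flags=0010 CC?F → skip
[7] flags=0000 → (cmp)
[8] flags=0000 HI?F → skip
[9] flags=0000 GE?T → r3=0x52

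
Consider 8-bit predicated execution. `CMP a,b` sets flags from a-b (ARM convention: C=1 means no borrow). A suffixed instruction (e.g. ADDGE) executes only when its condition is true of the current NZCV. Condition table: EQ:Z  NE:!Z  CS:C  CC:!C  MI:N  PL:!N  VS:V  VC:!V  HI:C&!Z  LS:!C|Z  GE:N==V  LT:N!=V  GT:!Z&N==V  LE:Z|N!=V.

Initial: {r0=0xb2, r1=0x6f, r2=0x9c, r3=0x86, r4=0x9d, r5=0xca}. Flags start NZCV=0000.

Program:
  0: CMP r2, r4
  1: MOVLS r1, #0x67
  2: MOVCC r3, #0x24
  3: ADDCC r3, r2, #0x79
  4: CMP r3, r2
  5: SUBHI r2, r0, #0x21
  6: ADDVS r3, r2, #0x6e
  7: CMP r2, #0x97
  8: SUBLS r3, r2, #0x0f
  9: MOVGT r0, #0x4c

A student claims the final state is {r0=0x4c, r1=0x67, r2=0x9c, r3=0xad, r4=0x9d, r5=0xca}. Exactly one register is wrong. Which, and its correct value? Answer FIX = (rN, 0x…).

FIX = (r3, 0x15)

[0] flags=1000 → (cmp)
[1] flags=1000 LS?T → r1=0x67
[2] flags=1000 CC?T → r3=0x24
[3] flags=1000 CC?T → r3=0x15
[4] flags=0000 → (cmp)
[5] flags=0000 HI?F → skip
[6] flags=0000 VS?F → skip
[7] flags=0010 → (cmp)
[8] flags=0010 LS?F → skip
[9] flags=0010 GT?T → r0=0x4c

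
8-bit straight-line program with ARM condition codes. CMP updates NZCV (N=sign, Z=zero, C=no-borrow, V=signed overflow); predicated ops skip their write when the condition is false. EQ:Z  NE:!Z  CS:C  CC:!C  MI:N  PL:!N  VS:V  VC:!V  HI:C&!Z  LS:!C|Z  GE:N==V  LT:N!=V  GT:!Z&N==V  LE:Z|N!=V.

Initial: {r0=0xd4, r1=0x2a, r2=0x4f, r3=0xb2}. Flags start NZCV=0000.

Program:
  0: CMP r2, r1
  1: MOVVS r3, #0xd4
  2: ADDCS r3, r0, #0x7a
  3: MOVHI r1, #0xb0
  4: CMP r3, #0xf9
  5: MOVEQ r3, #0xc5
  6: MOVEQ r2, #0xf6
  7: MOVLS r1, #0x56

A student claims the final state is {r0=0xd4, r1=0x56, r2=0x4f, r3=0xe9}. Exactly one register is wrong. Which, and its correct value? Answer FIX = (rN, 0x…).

FIX = (r3, 0x4e)

0: ✓ CMP  NZCV=0010
1: · MOVVS
2: ✓ ADDCS  r3←0x4e
3: ✓ MOVHI  r1←0xb0
4: ✓ CMP  NZCV=0000
5: · MOVEQ
6: · MOVEQ
7: ✓ MOVLS  r1←0x56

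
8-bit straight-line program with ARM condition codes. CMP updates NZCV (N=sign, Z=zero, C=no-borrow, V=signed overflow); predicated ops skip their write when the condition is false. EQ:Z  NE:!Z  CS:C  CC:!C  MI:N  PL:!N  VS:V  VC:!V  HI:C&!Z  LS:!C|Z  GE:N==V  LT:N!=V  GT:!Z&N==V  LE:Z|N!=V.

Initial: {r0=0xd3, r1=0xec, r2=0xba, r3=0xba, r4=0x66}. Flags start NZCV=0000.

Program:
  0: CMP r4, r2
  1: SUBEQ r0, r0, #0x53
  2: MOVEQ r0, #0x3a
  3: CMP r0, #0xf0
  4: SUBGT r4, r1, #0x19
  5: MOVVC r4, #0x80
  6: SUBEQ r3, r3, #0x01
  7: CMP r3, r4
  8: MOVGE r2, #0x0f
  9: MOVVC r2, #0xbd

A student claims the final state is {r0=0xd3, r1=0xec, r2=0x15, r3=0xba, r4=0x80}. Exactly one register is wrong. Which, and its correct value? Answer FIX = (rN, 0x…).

[0] flags=1001 → (cmp)
[1] flags=1001 EQ?F → skip
[2] flags=1001 EQ?F → skip
[3] flags=1000 → (cmp)
[4] flags=1000 GT?F → skip
[5] flags=1000 VC?T → r4=0x80
[6] flags=1000 EQ?F → skip
[7] flags=0010 → (cmp)
[8] flags=0010 GE?T → r2=0x0f
[9] flags=0010 VC?T → r2=0xbd

FIX = (r2, 0xbd)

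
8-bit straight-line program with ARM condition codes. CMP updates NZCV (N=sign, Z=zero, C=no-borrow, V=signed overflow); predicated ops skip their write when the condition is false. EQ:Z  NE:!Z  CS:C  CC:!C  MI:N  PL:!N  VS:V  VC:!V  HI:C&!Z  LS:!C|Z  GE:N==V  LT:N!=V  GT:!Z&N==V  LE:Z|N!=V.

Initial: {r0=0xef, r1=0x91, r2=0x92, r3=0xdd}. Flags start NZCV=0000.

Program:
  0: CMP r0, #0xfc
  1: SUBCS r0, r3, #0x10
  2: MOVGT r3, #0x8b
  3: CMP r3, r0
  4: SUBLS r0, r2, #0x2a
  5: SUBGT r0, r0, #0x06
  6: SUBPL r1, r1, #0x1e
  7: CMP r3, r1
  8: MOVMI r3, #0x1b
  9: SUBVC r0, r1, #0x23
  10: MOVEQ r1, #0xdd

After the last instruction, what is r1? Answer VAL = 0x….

0: ✓ CMP  NZCV=1000
1: · SUBCS
2: · MOVGT
3: ✓ CMP  NZCV=1000
4: ✓ SUBLS  r0←0x68
5: · SUBGT
6: · SUBPL
7: ✓ CMP  NZCV=0010
8: · MOVMI
9: ✓ SUBVC  r0←0x6e
10: · MOVEQ

VAL = 0x91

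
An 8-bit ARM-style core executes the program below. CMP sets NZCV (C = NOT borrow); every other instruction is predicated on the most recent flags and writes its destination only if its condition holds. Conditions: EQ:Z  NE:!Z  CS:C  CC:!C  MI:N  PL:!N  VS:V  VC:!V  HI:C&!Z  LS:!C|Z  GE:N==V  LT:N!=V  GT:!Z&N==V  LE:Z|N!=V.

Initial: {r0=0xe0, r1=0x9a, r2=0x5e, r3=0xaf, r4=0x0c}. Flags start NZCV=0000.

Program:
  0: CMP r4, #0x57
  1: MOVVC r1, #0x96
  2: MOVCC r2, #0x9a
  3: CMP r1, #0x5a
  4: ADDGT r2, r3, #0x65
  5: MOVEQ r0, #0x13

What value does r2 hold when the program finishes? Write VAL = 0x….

0: ✓ CMP  NZCV=1000
1: ✓ MOVVC  r1←0x96
2: ✓ MOVCC  r2←0x9a
3: ✓ CMP  NZCV=0011
4: · ADDGT
5: · MOVEQ

VAL = 0x9a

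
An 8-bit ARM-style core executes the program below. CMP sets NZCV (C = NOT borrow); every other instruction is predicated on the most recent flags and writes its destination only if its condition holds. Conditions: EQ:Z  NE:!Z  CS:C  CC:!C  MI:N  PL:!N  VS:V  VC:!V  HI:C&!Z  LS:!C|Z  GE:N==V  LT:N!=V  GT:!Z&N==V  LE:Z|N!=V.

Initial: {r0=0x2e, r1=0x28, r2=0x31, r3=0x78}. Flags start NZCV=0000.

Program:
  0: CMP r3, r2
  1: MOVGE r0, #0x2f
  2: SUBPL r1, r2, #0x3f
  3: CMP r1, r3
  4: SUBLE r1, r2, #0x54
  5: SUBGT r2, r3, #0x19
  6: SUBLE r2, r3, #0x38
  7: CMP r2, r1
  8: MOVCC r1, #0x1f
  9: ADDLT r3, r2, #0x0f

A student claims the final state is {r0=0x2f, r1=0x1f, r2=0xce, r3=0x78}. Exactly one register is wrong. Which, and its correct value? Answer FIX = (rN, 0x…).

0: ✓ CMP  NZCV=0010
1: ✓ MOVGE  r0←0x2f
2: ✓ SUBPL  r1←0xf2
3: ✓ CMP  NZCV=0011
4: ✓ SUBLE  r1←0xdd
5: · SUBGT
6: ✓ SUBLE  r2←0x40
7: ✓ CMP  NZCV=0000
8: ✓ MOVCC  r1←0x1f
9: · ADDLT

FIX = (r2, 0x40)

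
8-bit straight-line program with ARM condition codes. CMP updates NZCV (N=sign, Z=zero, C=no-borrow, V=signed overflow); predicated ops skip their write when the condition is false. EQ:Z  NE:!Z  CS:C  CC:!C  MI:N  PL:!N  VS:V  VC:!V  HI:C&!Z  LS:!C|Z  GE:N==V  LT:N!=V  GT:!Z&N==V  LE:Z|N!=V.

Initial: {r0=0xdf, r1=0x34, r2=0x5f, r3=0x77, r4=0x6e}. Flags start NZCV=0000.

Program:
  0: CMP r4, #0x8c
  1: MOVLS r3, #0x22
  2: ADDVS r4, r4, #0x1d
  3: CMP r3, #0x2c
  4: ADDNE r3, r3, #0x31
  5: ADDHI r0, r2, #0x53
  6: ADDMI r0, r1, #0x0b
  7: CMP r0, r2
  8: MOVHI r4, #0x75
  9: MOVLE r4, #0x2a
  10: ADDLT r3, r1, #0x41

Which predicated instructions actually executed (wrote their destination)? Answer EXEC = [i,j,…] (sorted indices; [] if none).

[0] flags=1001 → (cmp)
[1] flags=1001 LS?T → r3=0x22
[2] flags=1001 VS?T → r4=0x8b
[3] flags=1000 → (cmp)
[4] flags=1000 NE?T → r3=0x53
[5] flags=1000 HI?F → skip
[6] flags=1000 MI?T → r0=0x3f
[7] flags=1000 → (cmp)
[8] flags=1000 HI?F → skip
[9] flags=1000 LE?T → r4=0x2a
[10] flags=1000 LT?T → r3=0x75

EXEC = [1,2,4,6,9,10]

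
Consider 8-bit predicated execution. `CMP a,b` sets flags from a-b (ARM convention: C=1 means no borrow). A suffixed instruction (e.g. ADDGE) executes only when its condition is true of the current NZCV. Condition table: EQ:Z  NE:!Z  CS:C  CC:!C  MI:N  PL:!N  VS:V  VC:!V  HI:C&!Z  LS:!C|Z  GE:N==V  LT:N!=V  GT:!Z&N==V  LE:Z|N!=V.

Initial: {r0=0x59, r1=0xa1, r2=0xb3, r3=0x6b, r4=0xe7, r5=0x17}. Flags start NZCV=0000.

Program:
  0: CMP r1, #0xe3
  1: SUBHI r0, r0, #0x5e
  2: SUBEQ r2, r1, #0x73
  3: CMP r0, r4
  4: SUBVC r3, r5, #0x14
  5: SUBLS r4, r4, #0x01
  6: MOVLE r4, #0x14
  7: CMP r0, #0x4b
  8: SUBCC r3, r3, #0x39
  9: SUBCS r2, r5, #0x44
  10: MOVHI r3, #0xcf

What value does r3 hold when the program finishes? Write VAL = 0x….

VAL = 0xcf

[0] flags=1000 → (cmp)
[1] flags=1000 HI?F → skip
[2] flags=1000 EQ?F → skip
[3] flags=0000 → (cmp)
[4] flags=0000 VC?T → r3=0x03
[5] flags=0000 LS?T → r4=0xe6
[6] flags=0000 LE?F → skip
[7] flags=0010 → (cmp)
[8] flags=0010 CC?F → skip
[9] flags=0010 CS?T → r2=0xd3
[10] flags=0010 HI?T → r3=0xcf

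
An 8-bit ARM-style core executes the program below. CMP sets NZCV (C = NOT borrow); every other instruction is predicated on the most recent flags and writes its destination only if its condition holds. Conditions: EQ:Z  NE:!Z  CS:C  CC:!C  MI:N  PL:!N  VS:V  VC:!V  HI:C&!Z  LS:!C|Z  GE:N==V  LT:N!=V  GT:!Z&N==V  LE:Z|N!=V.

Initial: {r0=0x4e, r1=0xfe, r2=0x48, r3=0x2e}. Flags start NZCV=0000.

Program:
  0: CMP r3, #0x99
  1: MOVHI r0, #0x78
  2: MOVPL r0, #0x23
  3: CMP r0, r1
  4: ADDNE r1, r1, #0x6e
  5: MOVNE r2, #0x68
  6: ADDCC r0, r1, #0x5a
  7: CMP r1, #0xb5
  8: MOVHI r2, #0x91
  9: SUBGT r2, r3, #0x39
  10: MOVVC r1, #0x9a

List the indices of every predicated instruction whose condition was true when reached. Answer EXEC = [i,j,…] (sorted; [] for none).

0: ✓ CMP  NZCV=1001
1: · MOVHI
2: · MOVPL
3: ✓ CMP  NZCV=0000
4: ✓ ADDNE  r1←0x6c
5: ✓ MOVNE  r2←0x68
6: ✓ ADDCC  r0←0xc6
7: ✓ CMP  NZCV=1001
8: · MOVHI
9: ✓ SUBGT  r2←0xf5
10: · MOVVC

EXEC = [4,5,6,9]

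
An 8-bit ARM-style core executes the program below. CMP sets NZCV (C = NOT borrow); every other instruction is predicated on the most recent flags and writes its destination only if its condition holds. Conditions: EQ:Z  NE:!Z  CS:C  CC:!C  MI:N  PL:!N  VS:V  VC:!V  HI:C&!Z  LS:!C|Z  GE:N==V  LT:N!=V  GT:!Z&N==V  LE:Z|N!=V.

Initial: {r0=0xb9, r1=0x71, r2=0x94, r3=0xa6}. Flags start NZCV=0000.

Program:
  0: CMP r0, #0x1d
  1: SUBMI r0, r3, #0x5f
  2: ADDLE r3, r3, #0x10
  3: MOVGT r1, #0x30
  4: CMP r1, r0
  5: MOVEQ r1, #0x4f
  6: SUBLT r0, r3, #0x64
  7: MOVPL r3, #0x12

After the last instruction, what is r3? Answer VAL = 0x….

VAL = 0x12

[0] flags=1010 → (cmp)
[1] flags=1010 MI?T → r0=0x47
[2] flags=1010 LE?T → r3=0xb6
[3] flags=1010 GT?F → skip
[4] flags=0010 → (cmp)
[5] flags=0010 EQ?F → skip
[6] flags=0010 LT?F → skip
[7] flags=0010 PL?T → r3=0x12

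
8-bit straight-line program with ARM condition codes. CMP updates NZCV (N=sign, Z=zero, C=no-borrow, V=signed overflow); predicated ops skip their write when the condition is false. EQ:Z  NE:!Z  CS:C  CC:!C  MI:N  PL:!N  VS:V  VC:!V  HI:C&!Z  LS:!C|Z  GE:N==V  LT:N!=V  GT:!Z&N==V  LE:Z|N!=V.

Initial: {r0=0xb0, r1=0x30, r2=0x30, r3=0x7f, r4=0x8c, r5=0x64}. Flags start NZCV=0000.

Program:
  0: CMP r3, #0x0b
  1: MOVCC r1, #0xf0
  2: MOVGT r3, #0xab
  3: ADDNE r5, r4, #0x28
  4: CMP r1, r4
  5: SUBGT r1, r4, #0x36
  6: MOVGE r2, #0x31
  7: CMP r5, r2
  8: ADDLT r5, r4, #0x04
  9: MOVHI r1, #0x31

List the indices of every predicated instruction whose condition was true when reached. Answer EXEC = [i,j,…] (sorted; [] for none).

[0] flags=0010 → (cmp)
[1] flags=0010 CC?F → skip
[2] flags=0010 GT?T → r3=0xab
[3] flags=0010 NE?T → r5=0xb4
[4] flags=1001 → (cmp)
[5] flags=1001 GT?T → r1=0x56
[6] flags=1001 GE?T → r2=0x31
[7] flags=1010 → (cmp)
[8] flags=1010 LT?T → r5=0x90
[9] flags=1010 HI?T → r1=0x31

EXEC = [2,3,5,6,8,9]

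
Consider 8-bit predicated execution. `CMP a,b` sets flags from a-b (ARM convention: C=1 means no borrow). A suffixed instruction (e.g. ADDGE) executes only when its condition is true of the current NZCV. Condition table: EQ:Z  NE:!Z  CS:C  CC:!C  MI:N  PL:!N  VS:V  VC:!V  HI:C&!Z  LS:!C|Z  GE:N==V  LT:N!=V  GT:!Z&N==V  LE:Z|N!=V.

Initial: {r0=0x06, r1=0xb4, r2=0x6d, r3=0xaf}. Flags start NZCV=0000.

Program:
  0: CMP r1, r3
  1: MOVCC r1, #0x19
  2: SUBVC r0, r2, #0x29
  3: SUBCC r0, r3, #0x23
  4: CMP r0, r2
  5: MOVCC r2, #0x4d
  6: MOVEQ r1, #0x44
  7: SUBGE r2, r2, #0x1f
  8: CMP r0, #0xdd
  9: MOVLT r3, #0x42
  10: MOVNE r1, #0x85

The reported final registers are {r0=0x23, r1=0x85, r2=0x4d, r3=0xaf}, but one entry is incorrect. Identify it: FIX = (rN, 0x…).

FIX = (r0, 0x44)

0: ✓ CMP  NZCV=0010
1: · MOVCC
2: ✓ SUBVC  r0←0x44
3: · SUBCC
4: ✓ CMP  NZCV=1000
5: ✓ MOVCC  r2←0x4d
6: · MOVEQ
7: · SUBGE
8: ✓ CMP  NZCV=0000
9: · MOVLT
10: ✓ MOVNE  r1←0x85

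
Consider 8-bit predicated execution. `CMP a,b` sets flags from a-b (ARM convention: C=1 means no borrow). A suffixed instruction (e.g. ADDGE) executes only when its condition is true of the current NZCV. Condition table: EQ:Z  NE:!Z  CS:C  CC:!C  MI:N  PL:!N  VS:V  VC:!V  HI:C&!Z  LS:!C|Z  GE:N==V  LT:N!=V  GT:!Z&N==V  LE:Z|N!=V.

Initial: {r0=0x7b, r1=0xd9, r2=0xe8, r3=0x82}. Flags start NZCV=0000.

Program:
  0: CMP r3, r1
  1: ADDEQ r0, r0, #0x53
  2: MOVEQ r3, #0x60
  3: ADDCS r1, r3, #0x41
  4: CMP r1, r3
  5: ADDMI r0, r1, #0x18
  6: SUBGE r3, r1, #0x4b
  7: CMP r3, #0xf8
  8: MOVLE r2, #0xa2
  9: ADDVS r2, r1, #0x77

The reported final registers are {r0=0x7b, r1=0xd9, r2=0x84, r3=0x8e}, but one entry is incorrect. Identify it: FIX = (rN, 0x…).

[0] flags=1000 → (cmp)
[1] flags=1000 EQ?F → skip
[2] flags=1000 EQ?F → skip
[3] flags=1000 CS?F → skip
[4] flags=0010 → (cmp)
[5] flags=0010 MI?F → skip
[6] flags=0010 GE?T → r3=0x8e
[7] flags=1000 → (cmp)
[8] flags=1000 LE?T → r2=0xa2
[9] flags=1000 VS?F → skip

FIX = (r2, 0xa2)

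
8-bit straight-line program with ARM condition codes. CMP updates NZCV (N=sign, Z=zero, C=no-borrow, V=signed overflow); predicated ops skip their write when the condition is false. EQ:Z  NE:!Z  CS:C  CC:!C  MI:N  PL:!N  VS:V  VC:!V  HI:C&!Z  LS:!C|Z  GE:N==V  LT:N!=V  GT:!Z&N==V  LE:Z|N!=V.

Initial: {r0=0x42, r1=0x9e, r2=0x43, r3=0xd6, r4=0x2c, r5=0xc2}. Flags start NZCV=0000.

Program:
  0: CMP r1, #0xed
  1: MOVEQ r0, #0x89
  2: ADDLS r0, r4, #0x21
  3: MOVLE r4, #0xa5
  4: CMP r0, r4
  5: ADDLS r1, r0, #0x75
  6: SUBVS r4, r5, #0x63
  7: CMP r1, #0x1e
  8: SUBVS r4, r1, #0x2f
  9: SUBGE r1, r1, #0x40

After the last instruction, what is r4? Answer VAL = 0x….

0: ✓ CMP  NZCV=1000
1: · MOVEQ
2: ✓ ADDLS  r0←0x4d
3: ✓ MOVLE  r4←0xa5
4: ✓ CMP  NZCV=1001
5: ✓ ADDLS  r1←0xc2
6: ✓ SUBVS  r4←0x5f
7: ✓ CMP  NZCV=1010
8: · SUBVS
9: · SUBGE

VAL = 0x5f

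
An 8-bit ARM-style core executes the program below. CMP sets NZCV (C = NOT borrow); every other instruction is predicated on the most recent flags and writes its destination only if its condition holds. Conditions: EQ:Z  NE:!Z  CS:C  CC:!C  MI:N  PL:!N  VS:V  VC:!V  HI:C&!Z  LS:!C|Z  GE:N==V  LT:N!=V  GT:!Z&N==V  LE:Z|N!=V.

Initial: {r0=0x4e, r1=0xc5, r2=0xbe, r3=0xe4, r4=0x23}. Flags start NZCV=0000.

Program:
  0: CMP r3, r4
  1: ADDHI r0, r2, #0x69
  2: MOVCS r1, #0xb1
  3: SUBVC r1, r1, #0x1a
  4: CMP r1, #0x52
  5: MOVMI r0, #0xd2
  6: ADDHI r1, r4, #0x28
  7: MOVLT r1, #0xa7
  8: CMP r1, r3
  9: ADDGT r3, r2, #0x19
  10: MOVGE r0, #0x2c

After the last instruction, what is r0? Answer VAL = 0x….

[0] flags=1010 → (cmp)
[1] flags=1010 HI?T → r0=0x27
[2] flags=1010 CS?T → r1=0xb1
[3] flags=1010 VC?T → r1=0x97
[4] flags=0011 → (cmp)
[5] flags=0011 MI?F → skip
[6] flags=0011 HI?T → r1=0x4b
[7] flags=0011 LT?T → r1=0xa7
[8] flags=1000 → (cmp)
[9] flags=1000 GT?F → skip
[10] flags=1000 GE?F → skip

VAL = 0x27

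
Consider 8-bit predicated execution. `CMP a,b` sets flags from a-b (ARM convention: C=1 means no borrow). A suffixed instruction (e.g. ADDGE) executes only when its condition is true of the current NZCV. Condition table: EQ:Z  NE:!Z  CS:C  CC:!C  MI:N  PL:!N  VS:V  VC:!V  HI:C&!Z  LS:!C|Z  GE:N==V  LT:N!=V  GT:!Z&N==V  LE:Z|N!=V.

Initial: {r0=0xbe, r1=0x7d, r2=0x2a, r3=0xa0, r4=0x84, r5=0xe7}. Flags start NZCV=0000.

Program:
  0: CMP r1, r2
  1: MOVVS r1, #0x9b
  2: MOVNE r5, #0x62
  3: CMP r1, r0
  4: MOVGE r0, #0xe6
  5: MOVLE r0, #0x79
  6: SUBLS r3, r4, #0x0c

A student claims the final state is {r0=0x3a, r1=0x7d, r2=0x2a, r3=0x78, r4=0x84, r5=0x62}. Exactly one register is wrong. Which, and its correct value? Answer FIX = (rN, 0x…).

[0] flags=0010 → (cmp)
[1] flags=0010 VS?F → skip
[2] flags=0010 NE?T → r5=0x62
[3] flags=1001 → (cmp)
[4] flags=1001 GE?T → r0=0xe6
[5] flags=1001 LE?F → skip
[6] flags=1001 LS?T → r3=0x78

FIX = (r0, 0xe6)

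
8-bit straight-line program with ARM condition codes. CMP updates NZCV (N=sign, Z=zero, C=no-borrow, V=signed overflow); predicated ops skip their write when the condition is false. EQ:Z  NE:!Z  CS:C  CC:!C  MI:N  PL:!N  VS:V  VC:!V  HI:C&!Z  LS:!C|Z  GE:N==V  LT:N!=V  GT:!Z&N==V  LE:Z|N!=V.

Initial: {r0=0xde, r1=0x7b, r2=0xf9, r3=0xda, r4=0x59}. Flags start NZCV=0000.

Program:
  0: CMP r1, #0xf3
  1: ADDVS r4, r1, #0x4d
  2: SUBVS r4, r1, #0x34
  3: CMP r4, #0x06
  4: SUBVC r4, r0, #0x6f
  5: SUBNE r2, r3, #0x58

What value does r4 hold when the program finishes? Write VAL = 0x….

[0] flags=1001 → (cmp)
[1] flags=1001 VS?T → r4=0xc8
[2] flags=1001 VS?T → r4=0x47
[3] flags=0010 → (cmp)
[4] flags=0010 VC?T → r4=0x6f
[5] flags=0010 NE?T → r2=0x82

VAL = 0x6f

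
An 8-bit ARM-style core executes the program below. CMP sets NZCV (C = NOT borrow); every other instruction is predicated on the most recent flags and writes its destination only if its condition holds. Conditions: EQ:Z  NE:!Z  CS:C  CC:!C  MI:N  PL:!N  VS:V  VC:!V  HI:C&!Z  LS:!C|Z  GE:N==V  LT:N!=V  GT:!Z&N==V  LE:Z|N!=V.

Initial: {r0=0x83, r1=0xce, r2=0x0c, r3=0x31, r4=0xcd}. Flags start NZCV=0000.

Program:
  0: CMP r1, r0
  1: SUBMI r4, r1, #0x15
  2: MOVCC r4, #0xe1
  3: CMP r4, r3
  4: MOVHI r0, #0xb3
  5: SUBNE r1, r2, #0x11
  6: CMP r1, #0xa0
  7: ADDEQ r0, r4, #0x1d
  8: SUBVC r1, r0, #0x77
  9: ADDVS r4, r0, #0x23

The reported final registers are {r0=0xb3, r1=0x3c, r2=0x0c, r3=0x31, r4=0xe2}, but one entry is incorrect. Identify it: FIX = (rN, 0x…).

0: ✓ CMP  NZCV=0010
1: · SUBMI
2: · MOVCC
3: ✓ CMP  NZCV=1010
4: ✓ MOVHI  r0←0xb3
5: ✓ SUBNE  r1←0xfb
6: ✓ CMP  NZCV=0010
7: · ADDEQ
8: ✓ SUBVC  r1←0x3c
9: · ADDVS

FIX = (r4, 0xcd)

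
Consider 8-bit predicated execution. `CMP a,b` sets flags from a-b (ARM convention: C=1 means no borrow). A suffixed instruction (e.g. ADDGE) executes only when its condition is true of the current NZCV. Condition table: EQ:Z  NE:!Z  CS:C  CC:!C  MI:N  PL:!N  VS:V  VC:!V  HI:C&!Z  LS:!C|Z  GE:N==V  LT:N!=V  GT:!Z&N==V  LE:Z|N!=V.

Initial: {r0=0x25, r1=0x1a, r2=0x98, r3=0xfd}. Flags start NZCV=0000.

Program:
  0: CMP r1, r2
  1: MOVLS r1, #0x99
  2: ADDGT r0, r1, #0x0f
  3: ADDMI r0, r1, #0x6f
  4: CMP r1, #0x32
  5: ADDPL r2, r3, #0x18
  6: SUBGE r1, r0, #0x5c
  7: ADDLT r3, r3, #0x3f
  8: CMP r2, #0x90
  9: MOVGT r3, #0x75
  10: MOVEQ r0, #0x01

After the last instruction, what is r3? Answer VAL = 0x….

VAL = 0x75

[0] flags=1001 → (cmp)
[1] flags=1001 LS?T → r1=0x99
[2] flags=1001 GT?T → r0=0xa8
[3] flags=1001 MI?T → r0=0x08
[4] flags=0011 → (cmp)
[5] flags=0011 PL?T → r2=0x15
[6] flags=0011 GE?F → skip
[7] flags=0011 LT?T → r3=0x3c
[8] flags=1001 → (cmp)
[9] flags=1001 GT?T → r3=0x75
[10] flags=1001 EQ?F → skip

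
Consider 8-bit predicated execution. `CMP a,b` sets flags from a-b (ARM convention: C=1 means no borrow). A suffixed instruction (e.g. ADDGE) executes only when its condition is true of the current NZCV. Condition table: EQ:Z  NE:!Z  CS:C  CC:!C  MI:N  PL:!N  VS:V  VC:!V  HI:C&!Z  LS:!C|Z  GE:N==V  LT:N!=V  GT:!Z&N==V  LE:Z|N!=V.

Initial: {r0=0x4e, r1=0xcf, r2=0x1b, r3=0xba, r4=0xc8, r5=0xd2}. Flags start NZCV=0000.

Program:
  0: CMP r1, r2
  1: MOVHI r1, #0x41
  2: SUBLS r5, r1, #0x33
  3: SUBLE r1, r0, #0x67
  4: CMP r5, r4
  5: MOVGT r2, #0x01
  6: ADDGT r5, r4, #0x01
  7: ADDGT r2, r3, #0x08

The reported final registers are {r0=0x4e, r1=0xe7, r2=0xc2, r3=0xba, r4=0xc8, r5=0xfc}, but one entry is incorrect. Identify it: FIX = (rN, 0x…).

0: ✓ CMP  NZCV=1010
1: ✓ MOVHI  r1←0x41
2: · SUBLS
3: ✓ SUBLE  r1←0xe7
4: ✓ CMP  NZCV=0010
5: ✓ MOVGT  r2←0x01
6: ✓ ADDGT  r5←0xc9
7: ✓ ADDGT  r2←0xc2

FIX = (r5, 0xc9)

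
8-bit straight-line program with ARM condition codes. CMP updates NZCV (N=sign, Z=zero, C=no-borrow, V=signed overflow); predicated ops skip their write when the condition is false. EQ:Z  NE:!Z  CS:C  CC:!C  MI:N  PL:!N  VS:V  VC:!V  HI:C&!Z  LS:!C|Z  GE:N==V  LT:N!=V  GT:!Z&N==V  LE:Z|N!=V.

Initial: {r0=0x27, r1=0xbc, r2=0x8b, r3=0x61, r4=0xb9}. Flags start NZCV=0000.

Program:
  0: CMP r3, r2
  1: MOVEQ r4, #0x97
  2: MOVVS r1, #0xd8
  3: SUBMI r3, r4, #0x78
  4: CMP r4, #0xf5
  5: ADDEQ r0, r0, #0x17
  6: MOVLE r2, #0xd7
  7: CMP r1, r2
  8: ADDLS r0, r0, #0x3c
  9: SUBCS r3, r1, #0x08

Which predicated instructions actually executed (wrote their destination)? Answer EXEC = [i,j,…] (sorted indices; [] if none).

EXEC = [2,3,6,9]

[0] flags=1001 → (cmp)
[1] flags=1001 EQ?F → skip
[2] flags=1001 VS?T → r1=0xd8
[3] flags=1001 MI?T → r3=0x41
[4] flags=1000 → (cmp)
[5] flags=1000 EQ?F → skip
[6] flags=1000 LE?T → r2=0xd7
[7] flags=0010 → (cmp)
[8] flags=0010 LS?F → skip
[9] flags=0010 CS?T → r3=0xd0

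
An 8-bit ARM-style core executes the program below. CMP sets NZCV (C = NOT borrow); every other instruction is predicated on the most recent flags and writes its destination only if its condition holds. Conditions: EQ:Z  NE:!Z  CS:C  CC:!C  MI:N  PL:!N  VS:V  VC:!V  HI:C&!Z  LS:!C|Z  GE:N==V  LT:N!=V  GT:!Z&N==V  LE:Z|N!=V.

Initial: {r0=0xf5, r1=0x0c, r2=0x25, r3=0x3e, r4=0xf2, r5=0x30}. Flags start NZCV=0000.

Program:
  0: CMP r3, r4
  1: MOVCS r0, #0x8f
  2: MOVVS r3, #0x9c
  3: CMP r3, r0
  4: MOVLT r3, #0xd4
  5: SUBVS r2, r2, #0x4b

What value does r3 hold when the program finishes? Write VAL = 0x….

[0] flags=0000 → (cmp)
[1] flags=0000 CS?F → skip
[2] flags=0000 VS?F → skip
[3] flags=0000 → (cmp)
[4] flags=0000 LT?F → skip
[5] flags=0000 VS?F → skip

VAL = 0x3e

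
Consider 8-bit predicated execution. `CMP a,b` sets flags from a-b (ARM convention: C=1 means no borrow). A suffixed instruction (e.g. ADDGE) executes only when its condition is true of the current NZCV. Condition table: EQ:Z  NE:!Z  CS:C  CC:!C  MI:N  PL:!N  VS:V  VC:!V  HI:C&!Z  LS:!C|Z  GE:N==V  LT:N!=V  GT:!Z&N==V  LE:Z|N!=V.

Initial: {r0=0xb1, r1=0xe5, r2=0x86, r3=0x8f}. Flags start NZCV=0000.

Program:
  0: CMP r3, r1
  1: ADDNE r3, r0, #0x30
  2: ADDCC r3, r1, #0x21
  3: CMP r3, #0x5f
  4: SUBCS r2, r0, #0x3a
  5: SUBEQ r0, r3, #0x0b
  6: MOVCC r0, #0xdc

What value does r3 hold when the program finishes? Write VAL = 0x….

[0] flags=1000 → (cmp)
[1] flags=1000 NE?T → r3=0xe1
[2] flags=1000 CC?T → r3=0x06
[3] flags=1000 → (cmp)
[4] flags=1000 CS?F → skip
[5] flags=1000 EQ?F → skip
[6] flags=1000 CC?T → r0=0xdc

VAL = 0x06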